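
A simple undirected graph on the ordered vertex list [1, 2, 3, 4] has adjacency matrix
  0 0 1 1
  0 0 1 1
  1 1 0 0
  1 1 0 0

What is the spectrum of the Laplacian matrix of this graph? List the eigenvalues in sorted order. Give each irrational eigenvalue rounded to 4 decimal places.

[0, 2, 2, 4]

Reading degrees in the order [1, 2, 3, 4] gives [2, 2, 2, 2]; set D = diag(2, 2, 2, 2) and form L = D - A. The multiplicity of 0 as a Laplacian eigenvalue equals the number of connected components.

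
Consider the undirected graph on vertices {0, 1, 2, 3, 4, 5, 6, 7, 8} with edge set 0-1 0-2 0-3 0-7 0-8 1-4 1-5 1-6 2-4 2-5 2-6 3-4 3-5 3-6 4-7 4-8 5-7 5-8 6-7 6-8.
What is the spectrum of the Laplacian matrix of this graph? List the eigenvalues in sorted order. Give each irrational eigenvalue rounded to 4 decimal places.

[0, 4, 4, 4, 4, 5, 5, 5, 9]

Reading degrees in the order [0, 1, 2, 3, 4, 5, 6, 7, 8] gives [5, 4, 4, 4, 5, 5, 5, 4, 4]; set D = diag(5, 4, 4, 4, 5, 5, 5, 4, 4) and form L = D - A. Diagonalising L (or applying a numerical eigensolver to the 9x9 matrix) gives the spectrum above. The single zero eigenvalue shows the graph is connected. The eigenvalues sum to 40, which equals trace(L) = 2|E|. The largest eigenvalue, 9, is at most the vertex count 9.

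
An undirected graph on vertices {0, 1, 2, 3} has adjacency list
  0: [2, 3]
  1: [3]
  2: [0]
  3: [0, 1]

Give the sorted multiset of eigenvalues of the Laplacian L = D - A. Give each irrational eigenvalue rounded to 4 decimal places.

[0, 0.5858, 2, 3.4142]

With the vertex order [0, 1, 2, 3], the degrees are [2, 1, 1, 2], giving D = diag(2, 1, 1, 2) and L = D - A. Diagonalising L (or applying a numerical eigensolver to the 4x4 matrix) gives the spectrum above. There is one zero in the spectrum, matching the 1 component. By the matrix-tree theorem the graph has (1/4) * product of the nonzero eigenvalues = 1 spanning tree.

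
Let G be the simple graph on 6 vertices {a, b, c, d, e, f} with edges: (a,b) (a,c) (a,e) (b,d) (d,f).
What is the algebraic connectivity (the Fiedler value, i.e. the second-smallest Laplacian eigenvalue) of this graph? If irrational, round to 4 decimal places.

With the vertex order [a, b, c, d, e, f], the degrees are [3, 2, 1, 2, 1, 1], giving D = diag(3, 2, 1, 2, 1, 1) and L = D - A. Computing the eigenvalues of L and sorting gives [0, 0.3249, 1, 1.4608, 3, 4.2143]. The Fiedler value lambda_2 = 0.3249 is strictly positive, so the graph is connected. By the matrix-tree theorem the graph has (1/6) * product of the nonzero eigenvalues = 1 spanning tree.

0.3249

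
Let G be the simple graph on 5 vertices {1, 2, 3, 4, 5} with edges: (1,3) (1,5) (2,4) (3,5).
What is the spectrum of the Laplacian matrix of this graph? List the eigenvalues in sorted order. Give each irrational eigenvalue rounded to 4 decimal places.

Each diagonal entry of L is the vertex degree and each off-diagonal entry is -1 where an edge is present, 0 otherwise; in the order [1, 2, 3, 4, 5] the diagonal is [2, 1, 2, 1, 2]. Diagonalising L (or applying a numerical eigensolver to the 5x5 matrix) gives the spectrum above. The 2 zero eigenvalues correspond to the 2 connected components.

[0, 0, 2, 3, 3]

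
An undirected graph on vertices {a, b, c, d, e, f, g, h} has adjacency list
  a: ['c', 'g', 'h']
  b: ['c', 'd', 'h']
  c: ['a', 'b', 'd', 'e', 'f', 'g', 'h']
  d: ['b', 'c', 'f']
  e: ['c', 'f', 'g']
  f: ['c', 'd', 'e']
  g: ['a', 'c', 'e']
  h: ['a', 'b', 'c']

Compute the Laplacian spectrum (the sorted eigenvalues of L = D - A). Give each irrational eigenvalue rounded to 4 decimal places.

[0, 1.7530, 1.7530, 3.4450, 3.4450, 4.8019, 4.8019, 8]

With the vertex order [a, b, c, d, e, f, g, h], the degrees are [3, 3, 7, 3, 3, 3, 3, 3], giving D = diag(3, 3, 7, 3, 3, 3, 3, 3) and L = D - A. The multiplicity of 0 as a Laplacian eigenvalue equals the number of connected components. The largest eigenvalue, 8, is at most the vertex count 8.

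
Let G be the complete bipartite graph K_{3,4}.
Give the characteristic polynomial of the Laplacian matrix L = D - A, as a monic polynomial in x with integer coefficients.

x^7 - 24x^6 + 234x^5 - 1192x^4 + 3357x^3 - 4968x^2 + 3024x

The graph has 7 vertices and degree multiset [4, 4, 4, 3, 3, 3, 3]; D is the diagonal matrix of degrees and L = D - A. L has integer entries, so p(x) = det(xI - L) has integer coefficients. Expanding the determinant yields x^7 - 24x^6 + 234x^5 - 1192x^4 + 3357x^3 - 4968x^2 + 3024x. Since p(0) = det(-L) = 0, x divides p(x). The eigenvalues sum to 24, which equals trace(L) = 2|E|. There is one zero in the spectrum, matching the 1 component.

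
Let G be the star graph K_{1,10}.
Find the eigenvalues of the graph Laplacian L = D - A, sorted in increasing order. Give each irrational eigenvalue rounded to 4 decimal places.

The graph has 11 vertices and degree multiset [10, 1, 1, 1, 1, 1, 1, 1, 1, 1, 1]; D is the diagonal matrix of degrees and L = D - A. L is symmetric positive semidefinite, so every eigenvalue is real and nonnegative. The largest eigenvalue, 11, is at most the vertex count 11.

[0, 1, 1, 1, 1, 1, 1, 1, 1, 1, 11]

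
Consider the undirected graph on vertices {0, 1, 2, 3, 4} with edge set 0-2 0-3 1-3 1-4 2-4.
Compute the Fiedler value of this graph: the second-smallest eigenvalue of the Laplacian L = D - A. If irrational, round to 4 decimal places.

1.3820

Each diagonal entry of L is the vertex degree and each off-diagonal entry is -1 where an edge is present, 0 otherwise; in the order [0, 1, 2, 3, 4] the diagonal is [2, 2, 2, 2, 2]. Computing the eigenvalues of L and sorting gives [0, 1.3820, 1.3820, 3.6180, 3.6180]. The Fiedler value lambda_2 = 1.3820 is strictly positive, so the graph is connected. The eigenvalues sum to 10, which equals trace(L) = 2|E|. The largest eigenvalue, 3.6180, is at most the vertex count 5.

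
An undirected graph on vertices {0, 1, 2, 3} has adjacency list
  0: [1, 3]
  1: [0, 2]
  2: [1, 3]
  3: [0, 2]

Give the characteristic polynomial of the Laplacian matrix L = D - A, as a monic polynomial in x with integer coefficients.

x^4 - 8x^3 + 20x^2 - 16x

With the vertex order [0, 1, 2, 3], the degrees are [2, 2, 2, 2], giving D = diag(2, 2, 2, 2) and L = D - A. The eigenvalues of L are [0, 2, 2, 4]; the characteristic polynomial is the product of (x - lambda_i), which multiplies out to x^4 - 8x^3 + 20x^2 - 16x. The coefficient of x^3 equals -trace(L) = -8, matching the sum of degrees. The largest eigenvalue, 4, is at most the vertex count 4. The eigenvalues sum to 8, which equals trace(L) = 2|E|.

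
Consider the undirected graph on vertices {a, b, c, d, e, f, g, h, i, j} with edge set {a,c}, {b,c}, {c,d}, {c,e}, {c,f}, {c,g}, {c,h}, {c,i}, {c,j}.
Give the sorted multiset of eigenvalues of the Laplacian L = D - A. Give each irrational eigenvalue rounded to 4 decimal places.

Each diagonal entry of L is the vertex degree and each off-diagonal entry is -1 where an edge is present, 0 otherwise; in the order [a, b, c, d, e, f, g, h, i, j] the diagonal is [1, 1, 9, 1, 1, 1, 1, 1, 1, 1]. Since every row of L sums to 0, the all-ones vector is in the kernel and 0 is an eigenvalue. There is one zero in the spectrum, matching the 1 component.

[0, 1, 1, 1, 1, 1, 1, 1, 1, 10]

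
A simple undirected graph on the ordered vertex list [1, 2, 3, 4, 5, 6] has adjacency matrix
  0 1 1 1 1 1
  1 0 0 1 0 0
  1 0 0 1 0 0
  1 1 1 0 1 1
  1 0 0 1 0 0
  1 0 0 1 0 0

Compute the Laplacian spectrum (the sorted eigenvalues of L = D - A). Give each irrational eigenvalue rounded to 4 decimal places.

Each diagonal entry of L is the vertex degree and each off-diagonal entry is -1 where an edge is present, 0 otherwise; in the order [1, 2, 3, 4, 5, 6] the diagonal is [5, 2, 2, 5, 2, 2]. The multiplicity of 0 as a Laplacian eigenvalue equals the number of connected components. By the matrix-tree theorem the graph has (1/6) * product of the nonzero eigenvalues = 48 spanning trees.

[0, 2, 2, 2, 6, 6]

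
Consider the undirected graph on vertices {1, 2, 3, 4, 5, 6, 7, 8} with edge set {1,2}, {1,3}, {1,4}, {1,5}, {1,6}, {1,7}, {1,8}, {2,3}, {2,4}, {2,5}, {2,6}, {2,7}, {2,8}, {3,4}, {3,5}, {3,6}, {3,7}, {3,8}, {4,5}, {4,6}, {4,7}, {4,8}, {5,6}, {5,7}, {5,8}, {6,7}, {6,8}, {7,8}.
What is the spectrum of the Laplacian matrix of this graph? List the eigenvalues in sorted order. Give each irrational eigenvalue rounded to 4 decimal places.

Reading degrees in the order [1, 2, 3, 4, 5, 6, 7, 8] gives [7, 7, 7, 7, 7, 7, 7, 7]; set D = diag(7, 7, 7, 7, 7, 7, 7, 7) and form L = D - A. L is symmetric positive semidefinite, so every eigenvalue is real and nonnegative. By the matrix-tree theorem the graph has (1/8) * product of the nonzero eigenvalues = 262144 spanning trees. The eigenvalues sum to 56, which equals trace(L) = 2|E|.

[0, 8, 8, 8, 8, 8, 8, 8]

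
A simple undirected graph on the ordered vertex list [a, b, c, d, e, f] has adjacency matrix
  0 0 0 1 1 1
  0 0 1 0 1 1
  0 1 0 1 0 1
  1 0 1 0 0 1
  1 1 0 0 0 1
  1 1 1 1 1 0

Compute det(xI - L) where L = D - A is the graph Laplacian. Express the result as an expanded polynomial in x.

x^6 - 20x^5 + 155x^4 - 580x^3 + 1045x^2 - 726x

Reading degrees in the order [a, b, c, d, e, f] gives [3, 3, 3, 3, 3, 5]; set D = diag(3, 3, 3, 3, 3, 5) and form L = D - A. Computing det(xI - L) by cofactor expansion (or equivalently via sum-over-permutations) gives x^6 - 20x^5 + 155x^4 - 580x^3 + 1045x^2 - 726x. The constant term is 0 because L is singular (the all-ones vector lies in its kernel). By the matrix-tree theorem the graph has (1/6) * product of the nonzero eigenvalues = 121 spanning trees.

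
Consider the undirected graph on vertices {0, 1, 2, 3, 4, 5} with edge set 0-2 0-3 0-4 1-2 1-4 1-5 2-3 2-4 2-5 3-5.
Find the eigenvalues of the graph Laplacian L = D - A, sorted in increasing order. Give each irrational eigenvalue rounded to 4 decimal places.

[0, 2.3820, 2.3820, 4.6180, 4.6180, 6]

Each diagonal entry of L is the vertex degree and each off-diagonal entry is -1 where an edge is present, 0 otherwise; in the order [0, 1, 2, 3, 4, 5] the diagonal is [3, 3, 5, 3, 3, 3]. Diagonalising L (or applying a numerical eigensolver to the 6x6 matrix) gives the spectrum above.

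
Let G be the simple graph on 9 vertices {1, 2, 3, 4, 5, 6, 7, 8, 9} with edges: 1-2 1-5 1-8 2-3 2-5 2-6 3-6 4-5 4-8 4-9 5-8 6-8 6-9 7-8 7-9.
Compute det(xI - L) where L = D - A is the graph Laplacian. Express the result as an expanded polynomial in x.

Reading degrees in the order [1, 2, 3, 4, 5, 6, 7, 8, 9] gives [3, 4, 2, 3, 4, 4, 2, 5, 3]; set D = diag(3, 4, 2, 3, 4, 4, 2, 5, 3) and form L = D - A. L has integer entries, so p(x) = det(xI - L) has integer coefficients. Expanding the determinant yields x^9 - 30x^8 + 381x^7 - 2668x^6 + 11228x^5 - 28956x^4 + 44472x^3 - 37000x^2 + 12708x. Since p(0) = det(-L) = 0, x divides p(x). The largest eigenvalue, 6.7876, is at most the vertex count 9.

x^9 - 30x^8 + 381x^7 - 2668x^6 + 11228x^5 - 28956x^4 + 44472x^3 - 37000x^2 + 12708x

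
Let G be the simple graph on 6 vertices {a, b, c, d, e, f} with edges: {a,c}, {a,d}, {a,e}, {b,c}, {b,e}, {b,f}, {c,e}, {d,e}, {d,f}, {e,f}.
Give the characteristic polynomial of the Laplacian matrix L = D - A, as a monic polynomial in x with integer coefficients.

x^6 - 20x^5 + 155x^4 - 580x^3 + 1045x^2 - 726x

Reading degrees in the order [a, b, c, d, e, f] gives [3, 3, 3, 3, 5, 3]; set D = diag(3, 3, 3, 3, 5, 3) and form L = D - A. Computing det(xI - L) by cofactor expansion (or equivalently via sum-over-permutations) gives x^6 - 20x^5 + 155x^4 - 580x^3 + 1045x^2 - 726x. The coefficient of x^5 equals -trace(L) = -20, matching the sum of degrees. By the matrix-tree theorem the graph has (1/6) * product of the nonzero eigenvalues = 121 spanning trees. The eigenvalues sum to 20, which equals trace(L) = 2|E|.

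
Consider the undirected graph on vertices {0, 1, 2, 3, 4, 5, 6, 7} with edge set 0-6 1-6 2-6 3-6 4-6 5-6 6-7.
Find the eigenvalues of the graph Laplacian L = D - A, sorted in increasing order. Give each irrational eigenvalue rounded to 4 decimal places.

Reading degrees in the order [0, 1, 2, 3, 4, 5, 6, 7] gives [1, 1, 1, 1, 1, 1, 7, 1]; set D = diag(1, 1, 1, 1, 1, 1, 7, 1) and form L = D - A. The multiplicity of 0 as a Laplacian eigenvalue equals the number of connected components. The single zero eigenvalue shows the graph is connected. The eigenvalues sum to 14, which equals trace(L) = 2|E|.

[0, 1, 1, 1, 1, 1, 1, 8]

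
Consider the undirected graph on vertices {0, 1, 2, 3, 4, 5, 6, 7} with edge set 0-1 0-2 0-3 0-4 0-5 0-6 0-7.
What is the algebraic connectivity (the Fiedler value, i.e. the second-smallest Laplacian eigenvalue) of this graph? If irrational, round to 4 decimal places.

1

With the vertex order [0, 1, 2, 3, 4, 5, 6, 7], the degrees are [7, 1, 1, 1, 1, 1, 1, 1], giving D = diag(7, 1, 1, 1, 1, 1, 1, 1) and L = D - A. The sorted Laplacian eigenvalues are [0, 1, 1, 1, 1, 1, 1, 8]; the algebraic connectivity is the second entry, 1. The eigenvalues sum to 14, which equals trace(L) = 2|E|. By the matrix-tree theorem the graph has (1/8) * product of the nonzero eigenvalues = 1 spanning tree.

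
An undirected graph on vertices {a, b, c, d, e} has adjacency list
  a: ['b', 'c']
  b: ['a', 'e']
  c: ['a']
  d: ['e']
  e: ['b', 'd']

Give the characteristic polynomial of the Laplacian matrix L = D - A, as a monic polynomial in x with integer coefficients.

With the vertex order [a, b, c, d, e], the degrees are [2, 2, 1, 1, 2], giving D = diag(2, 2, 1, 1, 2) and L = D - A. L has integer entries, so p(x) = det(xI - L) has integer coefficients. Expanding the determinant yields x^5 - 8x^4 + 21x^3 - 20x^2 + 5x. Since p(0) = det(-L) = 0, x divides p(x). The largest eigenvalue, 3.6180, is at most the vertex count 5.

x^5 - 8x^4 + 21x^3 - 20x^2 + 5x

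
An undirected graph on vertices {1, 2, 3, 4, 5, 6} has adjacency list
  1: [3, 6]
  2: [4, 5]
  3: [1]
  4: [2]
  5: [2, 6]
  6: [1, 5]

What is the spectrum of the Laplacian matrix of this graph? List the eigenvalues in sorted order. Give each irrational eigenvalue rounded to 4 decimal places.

[0, 0.2679, 1, 2, 3, 3.7321]

Each diagonal entry of L is the vertex degree and each off-diagonal entry is -1 where an edge is present, 0 otherwise; in the order [1, 2, 3, 4, 5, 6] the diagonal is [2, 2, 1, 1, 2, 2]. Since every row of L sums to 0, the all-ones vector is in the kernel and 0 is an eigenvalue. The single zero eigenvalue shows the graph is connected. By the matrix-tree theorem the graph has (1/6) * product of the nonzero eigenvalues = 1 spanning tree. The eigenvalues sum to 10, which equals trace(L) = 2|E|.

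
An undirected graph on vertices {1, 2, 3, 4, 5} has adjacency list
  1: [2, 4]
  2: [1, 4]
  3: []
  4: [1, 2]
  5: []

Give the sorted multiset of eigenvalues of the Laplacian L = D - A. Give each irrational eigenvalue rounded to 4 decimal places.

[0, 0, 0, 3, 3]

Each diagonal entry of L is the vertex degree and each off-diagonal entry is -1 where an edge is present, 0 otherwise; in the order [1, 2, 3, 4, 5] the diagonal is [2, 2, 0, 2, 0]. Since every row of L sums to 0, the all-ones vector is in the kernel and 0 is an eigenvalue. The 3 zero eigenvalues correspond to the 3 connected components. There are 3 zeros in the spectrum, matching the 3 components. The largest eigenvalue, 3, is at most the vertex count 5.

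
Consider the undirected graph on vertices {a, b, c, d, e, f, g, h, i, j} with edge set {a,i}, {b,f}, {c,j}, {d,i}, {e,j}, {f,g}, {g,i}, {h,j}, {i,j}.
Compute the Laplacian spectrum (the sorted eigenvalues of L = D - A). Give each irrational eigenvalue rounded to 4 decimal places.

[0, 0.2022, 0.4696, 1, 1, 1, 1.4719, 3.0620, 4.1122, 5.6821]

With the vertex order [a, b, c, d, e, f, g, h, i, j], the degrees are [1, 1, 1, 1, 1, 2, 2, 1, 4, 4], giving D = diag(1, 1, 1, 1, 1, 2, 2, 1, 4, 4) and L = D - A. Since every row of L sums to 0, the all-ones vector is in the kernel and 0 is an eigenvalue. The single zero eigenvalue shows the graph is connected.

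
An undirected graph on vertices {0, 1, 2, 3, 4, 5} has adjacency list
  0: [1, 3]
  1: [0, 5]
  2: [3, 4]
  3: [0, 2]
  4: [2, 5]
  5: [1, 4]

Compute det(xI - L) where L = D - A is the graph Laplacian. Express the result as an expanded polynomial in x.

With the vertex order [0, 1, 2, 3, 4, 5], the degrees are [2, 2, 2, 2, 2, 2], giving D = diag(2, 2, 2, 2, 2, 2) and L = D - A. The eigenvalues of L are [0, 1, 1, 3, 3, 4]; the characteristic polynomial is the product of (x - lambda_i), which multiplies out to x^6 - 12x^5 + 54x^4 - 112x^3 + 105x^2 - 36x. The constant term is 0 because L is singular (the all-ones vector lies in its kernel). There is one zero in the spectrum, matching the 1 component.

x^6 - 12x^5 + 54x^4 - 112x^3 + 105x^2 - 36x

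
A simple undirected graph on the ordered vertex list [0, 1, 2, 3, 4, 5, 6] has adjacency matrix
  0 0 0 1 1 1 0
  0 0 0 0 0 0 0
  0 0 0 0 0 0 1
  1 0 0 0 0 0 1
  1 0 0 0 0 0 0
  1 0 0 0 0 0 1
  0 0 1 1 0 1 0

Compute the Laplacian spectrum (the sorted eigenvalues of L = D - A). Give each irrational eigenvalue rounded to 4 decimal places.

[0, 0, 0.5858, 1.2679, 2, 3.4142, 4.7321]

With the vertex order [0, 1, 2, 3, 4, 5, 6], the degrees are [3, 0, 1, 2, 1, 2, 3], giving D = diag(3, 0, 1, 2, 1, 2, 3) and L = D - A. The multiplicity of 0 as a Laplacian eigenvalue equals the number of connected components. The 2 zero eigenvalues correspond to the 2 connected components. The largest eigenvalue, 4.7321, is at most the vertex count 7. The eigenvalues sum to 12, which equals trace(L) = 2|E|.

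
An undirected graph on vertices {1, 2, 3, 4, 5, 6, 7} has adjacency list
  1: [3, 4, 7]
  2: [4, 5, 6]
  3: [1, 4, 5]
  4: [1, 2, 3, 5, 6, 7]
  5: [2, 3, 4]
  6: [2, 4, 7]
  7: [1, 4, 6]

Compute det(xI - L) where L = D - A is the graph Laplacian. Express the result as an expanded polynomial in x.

x^7 - 24x^6 + 231x^5 - 1140x^4 + 3036x^3 - 4128x^2 + 2240x

Each diagonal entry of L is the vertex degree and each off-diagonal entry is -1 where an edge is present, 0 otherwise; in the order [1, 2, 3, 4, 5, 6, 7] the diagonal is [3, 3, 3, 6, 3, 3, 3]. L has integer entries, so p(x) = det(xI - L) has integer coefficients. Expanding the determinant yields x^7 - 24x^6 + 231x^5 - 1140x^4 + 3036x^3 - 4128x^2 + 2240x. The coefficient of x^6 equals -trace(L) = -24, matching the sum of degrees. By the matrix-tree theorem the graph has (1/7) * product of the nonzero eigenvalues = 320 spanning trees. The eigenvalues sum to 24, which equals trace(L) = 2|E|.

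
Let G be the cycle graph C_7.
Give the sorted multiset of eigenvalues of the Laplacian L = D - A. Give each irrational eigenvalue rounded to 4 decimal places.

The graph has 7 vertices and degree multiset [2, 2, 2, 2, 2, 2, 2]; D is the diagonal matrix of degrees and L = D - A. Diagonalising L (or applying a numerical eigensolver to the 7x7 matrix) gives the spectrum above. The single zero eigenvalue shows the graph is connected. The eigenvalues sum to 14, which equals trace(L) = 2|E|.

[0, 0.7530, 0.7530, 2.4450, 2.4450, 3.8019, 3.8019]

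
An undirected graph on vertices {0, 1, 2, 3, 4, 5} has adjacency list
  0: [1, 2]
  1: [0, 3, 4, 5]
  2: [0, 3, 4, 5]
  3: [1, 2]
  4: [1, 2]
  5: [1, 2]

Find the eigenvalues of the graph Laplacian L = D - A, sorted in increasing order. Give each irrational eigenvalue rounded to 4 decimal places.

[0, 2, 2, 2, 4, 6]

Reading degrees in the order [0, 1, 2, 3, 4, 5] gives [2, 4, 4, 2, 2, 2]; set D = diag(2, 4, 4, 2, 2, 2) and form L = D - A. Diagonalising L (or applying a numerical eigensolver to the 6x6 matrix) gives the spectrum above. By the matrix-tree theorem the graph has (1/6) * product of the nonzero eigenvalues = 32 spanning trees.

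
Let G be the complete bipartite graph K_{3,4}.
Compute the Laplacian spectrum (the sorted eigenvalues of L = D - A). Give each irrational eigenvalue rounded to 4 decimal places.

The graph has 7 vertices and degree multiset [4, 4, 4, 3, 3, 3, 3]; D is the diagonal matrix of degrees and L = D - A. Diagonalising L (or applying a numerical eigensolver to the 7x7 matrix) gives the spectrum above. The eigenvalues sum to 24, which equals trace(L) = 2|E|. By the matrix-tree theorem the graph has (1/7) * product of the nonzero eigenvalues = 432 spanning trees.

[0, 3, 3, 3, 4, 4, 7]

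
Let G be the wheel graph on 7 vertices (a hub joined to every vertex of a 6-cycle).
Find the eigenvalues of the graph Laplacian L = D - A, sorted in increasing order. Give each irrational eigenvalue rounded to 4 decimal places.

[0, 2, 2, 4, 4, 5, 7]

The graph has 7 vertices and degree multiset [6, 3, 3, 3, 3, 3, 3]; D is the diagonal matrix of degrees and L = D - A. L is symmetric positive semidefinite, so every eigenvalue is real and nonnegative. The largest eigenvalue, 7, is at most the vertex count 7.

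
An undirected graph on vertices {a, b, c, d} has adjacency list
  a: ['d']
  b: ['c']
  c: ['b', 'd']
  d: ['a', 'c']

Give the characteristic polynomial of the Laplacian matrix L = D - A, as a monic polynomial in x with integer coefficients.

x^4 - 6x^3 + 10x^2 - 4x

With the vertex order [a, b, c, d], the degrees are [1, 1, 2, 2], giving D = diag(1, 1, 2, 2) and L = D - A. Computing det(xI - L) by cofactor expansion (or equivalently via sum-over-permutations) gives x^4 - 6x^3 + 10x^2 - 4x. The constant term is 0 because L is singular (the all-ones vector lies in its kernel). There is one zero in the spectrum, matching the 1 component. The largest eigenvalue, 3.4142, is at most the vertex count 4.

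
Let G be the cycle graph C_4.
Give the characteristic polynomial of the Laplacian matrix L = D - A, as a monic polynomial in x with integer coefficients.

The graph has 4 vertices and degree multiset [2, 2, 2, 2]; D is the diagonal matrix of degrees and L = D - A. Computing det(xI - L) by cofactor expansion (or equivalently via sum-over-permutations) gives x^4 - 8x^3 + 20x^2 - 16x. Since p(0) = det(-L) = 0, x divides p(x). There is one zero in the spectrum, matching the 1 component. The largest eigenvalue, 4, is at most the vertex count 4.

x^4 - 8x^3 + 20x^2 - 16x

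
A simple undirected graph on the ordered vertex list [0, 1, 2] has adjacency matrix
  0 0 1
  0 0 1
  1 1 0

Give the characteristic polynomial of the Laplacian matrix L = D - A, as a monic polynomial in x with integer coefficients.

x^3 - 4x^2 + 3x

Each diagonal entry of L is the vertex degree and each off-diagonal entry is -1 where an edge is present, 0 otherwise; in the order [0, 1, 2] the diagonal is [1, 1, 2]. Computing det(xI - L) by cofactor expansion (or equivalently via sum-over-permutations) gives x^3 - 4x^2 + 3x. Since p(0) = det(-L) = 0, x divides p(x). There is one zero in the spectrum, matching the 1 component.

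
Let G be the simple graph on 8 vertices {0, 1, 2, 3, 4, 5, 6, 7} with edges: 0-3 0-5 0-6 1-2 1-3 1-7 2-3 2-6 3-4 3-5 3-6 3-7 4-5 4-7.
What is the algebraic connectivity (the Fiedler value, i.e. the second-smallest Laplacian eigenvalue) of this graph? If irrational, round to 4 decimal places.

1.7530

Reading degrees in the order [0, 1, 2, 3, 4, 5, 6, 7] gives [3, 3, 3, 7, 3, 3, 3, 3]; set D = diag(3, 3, 3, 7, 3, 3, 3, 3) and form L = D - A. Computing the eigenvalues of L and sorting gives [0, 1.7530, 1.7530, 3.4450, 3.4450, 4.8019, 4.8019, 8]. The Fiedler value lambda_2 = 1.7530 is strictly positive, so the graph is connected.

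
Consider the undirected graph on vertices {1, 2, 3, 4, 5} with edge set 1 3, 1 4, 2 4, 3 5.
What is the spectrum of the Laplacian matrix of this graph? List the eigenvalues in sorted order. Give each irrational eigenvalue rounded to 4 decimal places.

[0, 0.3820, 1.3820, 2.6180, 3.6180]

Reading degrees in the order [1, 2, 3, 4, 5] gives [2, 1, 2, 2, 1]; set D = diag(2, 1, 2, 2, 1) and form L = D - A. Diagonalising L (or applying a numerical eigensolver to the 5x5 matrix) gives the spectrum above. There is one zero in the spectrum, matching the 1 component.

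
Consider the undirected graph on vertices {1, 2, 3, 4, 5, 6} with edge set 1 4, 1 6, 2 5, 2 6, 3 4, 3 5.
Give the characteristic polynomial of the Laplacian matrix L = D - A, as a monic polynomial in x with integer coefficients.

x^6 - 12x^5 + 54x^4 - 112x^3 + 105x^2 - 36x

Each diagonal entry of L is the vertex degree and each off-diagonal entry is -1 where an edge is present, 0 otherwise; in the order [1, 2, 3, 4, 5, 6] the diagonal is [2, 2, 2, 2, 2, 2]. L has integer entries, so p(x) = det(xI - L) has integer coefficients. Expanding the determinant yields x^6 - 12x^5 + 54x^4 - 112x^3 + 105x^2 - 36x. The coefficient of x^5 equals -trace(L) = -12, matching the sum of degrees.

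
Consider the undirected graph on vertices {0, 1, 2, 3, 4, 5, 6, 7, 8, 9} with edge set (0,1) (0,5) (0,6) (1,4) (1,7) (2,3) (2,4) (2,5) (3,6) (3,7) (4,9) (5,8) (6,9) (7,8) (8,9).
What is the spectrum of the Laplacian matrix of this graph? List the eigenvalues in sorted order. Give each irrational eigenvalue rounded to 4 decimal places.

Reading degrees in the order [0, 1, 2, 3, 4, 5, 6, 7, 8, 9] gives [3, 3, 3, 3, 3, 3, 3, 3, 3, 3]; set D = diag(3, 3, 3, 3, 3, 3, 3, 3, 3, 3) and form L = D - A. Since every row of L sums to 0, the all-ones vector is in the kernel and 0 is an eigenvalue. By the matrix-tree theorem the graph has (1/10) * product of the nonzero eigenvalues = 2000 spanning trees.

[0, 2, 2, 2, 2, 2, 5, 5, 5, 5]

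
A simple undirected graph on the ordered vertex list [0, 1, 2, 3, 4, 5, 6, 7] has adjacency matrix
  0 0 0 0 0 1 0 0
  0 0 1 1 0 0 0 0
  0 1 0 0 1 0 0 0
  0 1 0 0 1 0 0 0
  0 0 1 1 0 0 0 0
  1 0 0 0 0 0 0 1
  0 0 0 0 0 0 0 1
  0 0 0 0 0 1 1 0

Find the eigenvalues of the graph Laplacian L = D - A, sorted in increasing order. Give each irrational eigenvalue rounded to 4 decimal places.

[0, 0, 0.5858, 2, 2, 2, 3.4142, 4]

Each diagonal entry of L is the vertex degree and each off-diagonal entry is -1 where an edge is present, 0 otherwise; in the order [0, 1, 2, 3, 4, 5, 6, 7] the diagonal is [1, 2, 2, 2, 2, 2, 1, 2]. Since every row of L sums to 0, the all-ones vector is in the kernel and 0 is an eigenvalue. The 2 zero eigenvalues correspond to the 2 connected components. The eigenvalues sum to 14, which equals trace(L) = 2|E|.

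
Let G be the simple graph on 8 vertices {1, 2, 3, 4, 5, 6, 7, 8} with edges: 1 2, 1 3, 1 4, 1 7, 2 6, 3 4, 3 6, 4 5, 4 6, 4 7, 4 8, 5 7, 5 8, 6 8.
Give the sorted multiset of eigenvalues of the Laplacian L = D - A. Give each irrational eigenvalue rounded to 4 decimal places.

[0, 1.5114, 2.3820, 2.4937, 4.2041, 4.6180, 5.6812, 7.1096]

Reading degrees in the order [1, 2, 3, 4, 5, 6, 7, 8] gives [4, 2, 3, 6, 3, 4, 3, 3]; set D = diag(4, 2, 3, 6, 3, 4, 3, 3) and form L = D - A. Since every row of L sums to 0, the all-ones vector is in the kernel and 0 is an eigenvalue. The largest eigenvalue, 7.1096, is at most the vertex count 8. By the matrix-tree theorem the graph has (1/8) * product of the nonzero eigenvalues = 880 spanning trees.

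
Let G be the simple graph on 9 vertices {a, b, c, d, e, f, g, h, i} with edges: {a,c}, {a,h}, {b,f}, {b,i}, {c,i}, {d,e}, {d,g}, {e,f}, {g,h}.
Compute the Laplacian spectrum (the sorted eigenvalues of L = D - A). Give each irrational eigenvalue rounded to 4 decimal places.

Reading degrees in the order [a, b, c, d, e, f, g, h, i] gives [2, 2, 2, 2, 2, 2, 2, 2, 2]; set D = diag(2, 2, 2, 2, 2, 2, 2, 2, 2) and form L = D - A. Since every row of L sums to 0, the all-ones vector is in the kernel and 0 is an eigenvalue. By the matrix-tree theorem the graph has (1/9) * product of the nonzero eigenvalues = 9 spanning trees. The eigenvalues sum to 18, which equals trace(L) = 2|E|.

[0, 0.4679, 0.4679, 1.6527, 1.6527, 3, 3, 3.8794, 3.8794]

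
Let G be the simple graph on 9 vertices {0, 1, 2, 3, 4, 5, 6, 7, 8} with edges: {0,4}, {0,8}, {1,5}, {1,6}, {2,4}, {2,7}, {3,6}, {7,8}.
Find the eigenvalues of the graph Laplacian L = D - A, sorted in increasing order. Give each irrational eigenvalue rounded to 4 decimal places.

[0, 0, 0.5858, 1.3820, 1.3820, 2, 3.4142, 3.6180, 3.6180]

Reading degrees in the order [0, 1, 2, 3, 4, 5, 6, 7, 8] gives [2, 2, 2, 1, 2, 1, 2, 2, 2]; set D = diag(2, 2, 2, 1, 2, 1, 2, 2, 2) and form L = D - A. Since every row of L sums to 0, the all-ones vector is in the kernel and 0 is an eigenvalue. The 2 zero eigenvalues correspond to the 2 connected components. The largest eigenvalue, 3.6180, is at most the vertex count 9. There are 2 zeros in the spectrum, matching the 2 components.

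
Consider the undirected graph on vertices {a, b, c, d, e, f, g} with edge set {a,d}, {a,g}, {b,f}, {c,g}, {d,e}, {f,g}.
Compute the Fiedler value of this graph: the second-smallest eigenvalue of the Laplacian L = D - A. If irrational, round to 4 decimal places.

Reading degrees in the order [a, b, c, d, e, f, g] gives [2, 1, 1, 2, 1, 2, 3]; set D = diag(2, 1, 1, 2, 1, 2, 3) and form L = D - A. Computing the eigenvalues of L and sorting gives [0, 0.2603, 0.6262, 1.4055, 2.2742, 3.0996, 4.3342]. The Fiedler value lambda_2 = 0.2603 is strictly positive, so the graph is connected. The eigenvalues sum to 12, which equals trace(L) = 2|E|. By the matrix-tree theorem the graph has (1/7) * product of the nonzero eigenvalues = 1 spanning tree.

0.2603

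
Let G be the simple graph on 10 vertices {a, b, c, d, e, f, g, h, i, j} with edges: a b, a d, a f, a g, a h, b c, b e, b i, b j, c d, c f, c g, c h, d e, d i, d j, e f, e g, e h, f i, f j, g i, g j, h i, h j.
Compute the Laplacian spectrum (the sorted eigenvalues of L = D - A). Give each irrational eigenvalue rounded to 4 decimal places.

Each diagonal entry of L is the vertex degree and each off-diagonal entry is -1 where an edge is present, 0 otherwise; in the order [a, b, c, d, e, f, g, h, i, j] the diagonal is [5, 5, 5, 5, 5, 5, 5, 5, 5, 5]. L is symmetric positive semidefinite, so every eigenvalue is real and nonnegative. The single zero eigenvalue shows the graph is connected. The largest eigenvalue, 10, is at most the vertex count 10.

[0, 5, 5, 5, 5, 5, 5, 5, 5, 10]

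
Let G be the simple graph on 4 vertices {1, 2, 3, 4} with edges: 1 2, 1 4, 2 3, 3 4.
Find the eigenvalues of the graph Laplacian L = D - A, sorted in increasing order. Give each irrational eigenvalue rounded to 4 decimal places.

[0, 2, 2, 4]

Each diagonal entry of L is the vertex degree and each off-diagonal entry is -1 where an edge is present, 0 otherwise; in the order [1, 2, 3, 4] the diagonal is [2, 2, 2, 2]. L is symmetric positive semidefinite, so every eigenvalue is real and nonnegative.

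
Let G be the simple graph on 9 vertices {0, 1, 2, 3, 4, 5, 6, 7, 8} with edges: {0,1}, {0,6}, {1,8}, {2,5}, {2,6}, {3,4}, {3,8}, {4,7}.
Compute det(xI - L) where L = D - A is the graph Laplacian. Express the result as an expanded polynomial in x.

Reading degrees in the order [0, 1, 2, 3, 4, 5, 6, 7, 8] gives [2, 2, 2, 2, 2, 1, 2, 1, 2]; set D = diag(2, 2, 2, 2, 2, 1, 2, 1, 2) and form L = D - A. L has integer entries, so p(x) = det(xI - L) has integer coefficients. Expanding the determinant yields x^9 - 16x^8 + 105x^7 - 364x^6 + 715x^5 - 792x^4 + 462x^3 - 120x^2 + 9x. Since p(0) = det(-L) = 0, x divides p(x). The largest eigenvalue, 3.8794, is at most the vertex count 9.

x^9 - 16x^8 + 105x^7 - 364x^6 + 715x^5 - 792x^4 + 462x^3 - 120x^2 + 9x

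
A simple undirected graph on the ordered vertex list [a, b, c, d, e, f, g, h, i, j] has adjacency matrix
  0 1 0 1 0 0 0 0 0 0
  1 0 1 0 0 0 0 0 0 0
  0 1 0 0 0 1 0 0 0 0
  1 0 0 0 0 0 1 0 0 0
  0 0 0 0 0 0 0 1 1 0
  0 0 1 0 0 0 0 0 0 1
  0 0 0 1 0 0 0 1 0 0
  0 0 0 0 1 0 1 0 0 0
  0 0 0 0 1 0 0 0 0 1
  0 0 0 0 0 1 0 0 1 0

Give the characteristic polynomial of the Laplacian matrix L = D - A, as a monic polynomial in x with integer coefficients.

x^10 - 20x^9 + 170x^8 - 800x^7 + 2275x^6 - 4004x^5 + 4290x^4 - 2640x^3 + 825x^2 - 100x

Reading degrees in the order [a, b, c, d, e, f, g, h, i, j] gives [2, 2, 2, 2, 2, 2, 2, 2, 2, 2]; set D = diag(2, 2, 2, 2, 2, 2, 2, 2, 2, 2) and form L = D - A. Computing det(xI - L) by cofactor expansion (or equivalently via sum-over-permutations) gives x^10 - 20x^9 + 170x^8 - 800x^7 + 2275x^6 - 4004x^5 + 4290x^4 - 2640x^3 + 825x^2 - 100x. The constant term is 0 because L is singular (the all-ones vector lies in its kernel). By the matrix-tree theorem the graph has (1/10) * product of the nonzero eigenvalues = 10 spanning trees.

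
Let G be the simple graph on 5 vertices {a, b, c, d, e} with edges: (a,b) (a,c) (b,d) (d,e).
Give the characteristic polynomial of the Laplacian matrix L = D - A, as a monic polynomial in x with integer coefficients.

x^5 - 8x^4 + 21x^3 - 20x^2 + 5x

Each diagonal entry of L is the vertex degree and each off-diagonal entry is -1 where an edge is present, 0 otherwise; in the order [a, b, c, d, e] the diagonal is [2, 2, 1, 2, 1]. Computing det(xI - L) by cofactor expansion (or equivalently via sum-over-permutations) gives x^5 - 8x^4 + 21x^3 - 20x^2 + 5x. The coefficient of x^4 equals -trace(L) = -8, matching the sum of degrees. By the matrix-tree theorem the graph has (1/5) * product of the nonzero eigenvalues = 1 spanning tree. The eigenvalues sum to 8, which equals trace(L) = 2|E|.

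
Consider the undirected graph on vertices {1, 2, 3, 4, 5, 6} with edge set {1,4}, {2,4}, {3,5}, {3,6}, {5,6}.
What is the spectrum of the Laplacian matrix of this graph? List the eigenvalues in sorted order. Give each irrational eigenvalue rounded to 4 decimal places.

[0, 0, 1, 3, 3, 3]

Reading degrees in the order [1, 2, 3, 4, 5, 6] gives [1, 1, 2, 2, 2, 2]; set D = diag(1, 1, 2, 2, 2, 2) and form L = D - A. The multiplicity of 0 as a Laplacian eigenvalue equals the number of connected components. The 2 zero eigenvalues correspond to the 2 connected components. The eigenvalues sum to 10, which equals trace(L) = 2|E|.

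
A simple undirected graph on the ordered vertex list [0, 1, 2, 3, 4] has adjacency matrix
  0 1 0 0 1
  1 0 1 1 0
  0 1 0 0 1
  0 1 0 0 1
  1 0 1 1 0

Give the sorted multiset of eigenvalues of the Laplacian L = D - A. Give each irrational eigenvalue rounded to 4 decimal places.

[0, 2, 2, 3, 5]

Each diagonal entry of L is the vertex degree and each off-diagonal entry is -1 where an edge is present, 0 otherwise; in the order [0, 1, 2, 3, 4] the diagonal is [2, 3, 2, 2, 3]. L is symmetric positive semidefinite, so every eigenvalue is real and nonnegative. By the matrix-tree theorem the graph has (1/5) * product of the nonzero eigenvalues = 12 spanning trees. The eigenvalues sum to 12, which equals trace(L) = 2|E|.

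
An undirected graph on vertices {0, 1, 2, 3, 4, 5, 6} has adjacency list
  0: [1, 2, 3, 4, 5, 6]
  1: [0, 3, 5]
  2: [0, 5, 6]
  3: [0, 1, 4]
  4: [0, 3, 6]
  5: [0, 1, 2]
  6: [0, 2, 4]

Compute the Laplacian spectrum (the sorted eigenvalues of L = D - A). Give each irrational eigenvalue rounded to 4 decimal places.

Reading degrees in the order [0, 1, 2, 3, 4, 5, 6] gives [6, 3, 3, 3, 3, 3, 3]; set D = diag(6, 3, 3, 3, 3, 3, 3) and form L = D - A. Since every row of L sums to 0, the all-ones vector is in the kernel and 0 is an eigenvalue. The single zero eigenvalue shows the graph is connected. There is one zero in the spectrum, matching the 1 component. By the matrix-tree theorem the graph has (1/7) * product of the nonzero eigenvalues = 320 spanning trees.

[0, 2, 2, 4, 4, 5, 7]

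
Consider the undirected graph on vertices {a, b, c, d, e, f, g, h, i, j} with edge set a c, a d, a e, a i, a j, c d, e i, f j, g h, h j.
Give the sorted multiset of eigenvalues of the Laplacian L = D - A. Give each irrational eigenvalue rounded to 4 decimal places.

[0, 0, 0.2679, 0.6711, 1, 2.1814, 3, 3, 3.7321, 6.1474]

Each diagonal entry of L is the vertex degree and each off-diagonal entry is -1 where an edge is present, 0 otherwise; in the order [a, b, c, d, e, f, g, h, i, j] the diagonal is [5, 0, 2, 2, 2, 1, 1, 2, 2, 3]. L is symmetric positive semidefinite, so every eigenvalue is real and nonnegative. The 2 zero eigenvalues correspond to the 2 connected components.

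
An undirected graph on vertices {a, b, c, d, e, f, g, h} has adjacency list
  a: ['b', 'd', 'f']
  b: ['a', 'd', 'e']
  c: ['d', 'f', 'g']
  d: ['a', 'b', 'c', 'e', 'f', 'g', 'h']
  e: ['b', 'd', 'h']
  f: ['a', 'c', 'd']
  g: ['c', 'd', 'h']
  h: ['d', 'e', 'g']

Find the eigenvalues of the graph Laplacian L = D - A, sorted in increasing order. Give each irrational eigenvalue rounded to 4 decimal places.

With the vertex order [a, b, c, d, e, f, g, h], the degrees are [3, 3, 3, 7, 3, 3, 3, 3], giving D = diag(3, 3, 3, 7, 3, 3, 3, 3) and L = D - A. Since every row of L sums to 0, the all-ones vector is in the kernel and 0 is an eigenvalue. There is one zero in the spectrum, matching the 1 component. By the matrix-tree theorem the graph has (1/8) * product of the nonzero eigenvalues = 841 spanning trees.

[0, 1.7530, 1.7530, 3.4450, 3.4450, 4.8019, 4.8019, 8]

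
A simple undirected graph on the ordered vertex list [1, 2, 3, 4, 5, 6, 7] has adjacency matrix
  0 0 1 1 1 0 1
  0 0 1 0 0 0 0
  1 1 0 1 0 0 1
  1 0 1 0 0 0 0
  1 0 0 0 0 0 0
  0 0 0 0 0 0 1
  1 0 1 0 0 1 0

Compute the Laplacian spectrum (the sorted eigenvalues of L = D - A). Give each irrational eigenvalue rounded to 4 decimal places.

Reading degrees in the order [1, 2, 3, 4, 5, 6, 7] gives [4, 1, 4, 2, 1, 1, 3]; set D = diag(4, 1, 4, 2, 1, 1, 3) and form L = D - A. Since every row of L sums to 0, the all-ones vector is in the kernel and 0 is an eigenvalue. The single zero eigenvalue shows the graph is connected.

[0, 0.6837, 0.7639, 1.4206, 2.8654, 5.0303, 5.2361]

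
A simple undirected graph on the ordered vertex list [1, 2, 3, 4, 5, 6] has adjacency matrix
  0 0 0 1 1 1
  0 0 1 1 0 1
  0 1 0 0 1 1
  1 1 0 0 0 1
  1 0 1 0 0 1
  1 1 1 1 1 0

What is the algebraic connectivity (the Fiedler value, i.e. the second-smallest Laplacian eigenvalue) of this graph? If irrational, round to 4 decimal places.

2.3820

Reading degrees in the order [1, 2, 3, 4, 5, 6] gives [3, 3, 3, 3, 3, 5]; set D = diag(3, 3, 3, 3, 3, 5) and form L = D - A. The smallest Laplacian eigenvalue is always 0. The next one, lambda_2 = 2.3820, measures how hard the graph is to disconnect: larger values mean better connectivity.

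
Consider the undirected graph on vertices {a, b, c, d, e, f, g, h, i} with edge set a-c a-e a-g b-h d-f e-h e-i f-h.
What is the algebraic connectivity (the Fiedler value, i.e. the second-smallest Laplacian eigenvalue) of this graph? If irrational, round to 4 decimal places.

0.2118

With the vertex order [a, b, c, d, e, f, g, h, i], the degrees are [3, 1, 1, 1, 3, 2, 1, 3, 1], giving D = diag(3, 1, 1, 1, 3, 2, 1, 3, 1) and L = D - A. Computing the eigenvalues of L and sorting gives [0, 0.2118, 0.5546, 0.7223, 1, 2.0782, 2.7338, 3.8525, 4.8468]. The Fiedler value lambda_2 = 0.2118 is strictly positive, so the graph is connected. The largest eigenvalue, 4.8468, is at most the vertex count 9.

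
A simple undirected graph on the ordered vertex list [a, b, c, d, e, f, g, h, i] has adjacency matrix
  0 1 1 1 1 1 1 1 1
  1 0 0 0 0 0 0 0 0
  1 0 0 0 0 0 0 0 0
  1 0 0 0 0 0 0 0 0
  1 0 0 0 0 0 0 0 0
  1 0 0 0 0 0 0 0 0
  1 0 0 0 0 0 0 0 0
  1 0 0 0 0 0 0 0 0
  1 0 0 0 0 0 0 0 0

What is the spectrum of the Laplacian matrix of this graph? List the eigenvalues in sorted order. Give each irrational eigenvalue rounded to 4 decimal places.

[0, 1, 1, 1, 1, 1, 1, 1, 9]

Each diagonal entry of L is the vertex degree and each off-diagonal entry is -1 where an edge is present, 0 otherwise; in the order [a, b, c, d, e, f, g, h, i] the diagonal is [8, 1, 1, 1, 1, 1, 1, 1, 1]. L is symmetric positive semidefinite, so every eigenvalue is real and nonnegative. The largest eigenvalue, 9, is at most the vertex count 9. There is one zero in the spectrum, matching the 1 component.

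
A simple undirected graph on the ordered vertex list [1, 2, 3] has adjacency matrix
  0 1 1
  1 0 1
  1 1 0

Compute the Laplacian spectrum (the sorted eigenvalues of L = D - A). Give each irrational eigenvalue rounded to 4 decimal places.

Reading degrees in the order [1, 2, 3] gives [2, 2, 2]; set D = diag(2, 2, 2) and form L = D - A. Since every row of L sums to 0, the all-ones vector is in the kernel and 0 is an eigenvalue. The single zero eigenvalue shows the graph is connected.

[0, 3, 3]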